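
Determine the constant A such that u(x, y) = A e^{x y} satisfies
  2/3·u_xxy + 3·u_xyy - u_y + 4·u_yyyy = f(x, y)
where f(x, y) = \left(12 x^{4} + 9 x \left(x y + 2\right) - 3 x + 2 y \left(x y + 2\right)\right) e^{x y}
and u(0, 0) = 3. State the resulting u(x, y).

Substitute the ansatz u = A e^{x y} into the left-hand side.
Derivatives of the ansatz:
  u_xxy = A x y^{2} e^{x y} + 2 A y e^{x y}
  u_xyy = A x^{2} y e^{x y} + 2 A x e^{x y}
  u_y = A x e^{x y}
  u_yyyy = A x^{4} e^{x y}
Term by term:
  2/3·u_xxy = \frac{2 A x y^{2} e^{x y}}{3} + \frac{4 A y e^{x y}}{3}
  3·u_xyy = 3 A x^{2} y e^{x y} + 6 A x e^{x y}
  -u_y = - A x e^{x y}
  4·u_yyyy = 4 A x^{4} e^{x y}
So the left-hand side equals
  4 A x^{4} e^{x y} + 3 A x^{2} y e^{x y} + \frac{2 A x y^{2} e^{x y}}{3} + 5 A x e^{x y} + \frac{4 A y e^{x y}}{3}
This must equal f(x, y) identically; expanded, f = 12 x^{4} e^{x y} + 9 x^{2} y e^{x y} + 2 x y^{2} e^{x y} + 15 x e^{x y} + 4 y e^{x y}.
Matching coefficients of the independent functions:
  [x e^{x y}]:  5 A = 15
  [x^{4} e^{x y}]:  4 A = 12
  [y e^{x y}]:  \frac{4 A}{3} = 4
  [x y^{2} e^{x y}]:  \frac{2 A}{3} = 2
  [x^{2} y e^{x y}]:  3 A = 9
Solving: A = 3.
Check against the point condition:
  u(0, 0) = 3  ⟹  A = 3  ✓
Hence u(x, y) = 3 e^{x y}.

Answer: u(x, y) = 3 e^{x y}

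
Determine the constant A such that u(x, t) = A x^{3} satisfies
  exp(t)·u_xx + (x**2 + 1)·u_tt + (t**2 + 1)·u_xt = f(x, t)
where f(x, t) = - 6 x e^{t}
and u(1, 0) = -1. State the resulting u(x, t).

Substitute the ansatz u = A x^{3} into the left-hand side.
Derivatives of the ansatz:
  u_xx = 6 A x
  u_tt = 0
  u_xt = 0
Term by term:
  exp(t)·u_xx = 6 A x e^{t}
  (x**2 + 1)·u_tt = 0
  (t**2 + 1)·u_xt = 0
So the left-hand side equals
  6 A x e^{t}
This must equal f(x, t) = - 6 x e^{t} identically.
Matching coefficients of the independent functions:
  [x e^{t}]:  6 A = -6
Solving: A = -1.
Check against the point condition:
  u(1, 0) = -1  ⟹  A = -1  ✓
Hence u(x, t) = - x^{3}.

Answer: u(x, t) = - x^{3}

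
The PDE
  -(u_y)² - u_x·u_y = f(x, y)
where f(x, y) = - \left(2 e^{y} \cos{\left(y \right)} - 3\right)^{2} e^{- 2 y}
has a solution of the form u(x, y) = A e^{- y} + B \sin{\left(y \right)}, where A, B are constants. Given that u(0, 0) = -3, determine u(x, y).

Answer: u(x, y) = - 2 \sin{\left(y \right)} - 3 e^{- y}

Derivation:
Substitute the ansatz u = A e^{- y} + B \sin{\left(y \right)} into the left-hand side.
Derivatives of the ansatz:
  u_y = - A e^{- y} + B \cos{\left(y \right)}
  u_x = 0
Term by term:
  -(u_y)² = - A^{2} e^{- 2 y} + 2 A B e^{- y} \cos{\left(y \right)} - B^{2} \cos^{2}{\left(y \right)}
  -u_x·u_y = 0
So the left-hand side equals
  - A^{2} e^{- 2 y} + 2 A B e^{- y} \cos{\left(y \right)} - B^{2} \cos^{2}{\left(y \right)}
This must equal f(x, y) identically; expanded, f = - 4 \cos^{2}{\left(y \right)} + 12 e^{- y} \cos{\left(y \right)} - 9 e^{- 2 y}.
Matching coefficients of the independent functions:
  [e^{- y} \cos{\left(y \right)}]:  2 A B = 12
  [e^{- 2 y}]:  - A^{2} = -9
  [\cos^{2}{\left(y \right)}]:  - B^{2} = -4
These equations allow (A, B) = (-3, -2) or (3, 2).
Impose the point condition(s):
  u(0, 0) = -3  ⟹  A = -3
Only A = -3, B = -2 satisfies everything.
Hence u(x, y) = - 2 \sin{\left(y \right)} - 3 e^{- y}.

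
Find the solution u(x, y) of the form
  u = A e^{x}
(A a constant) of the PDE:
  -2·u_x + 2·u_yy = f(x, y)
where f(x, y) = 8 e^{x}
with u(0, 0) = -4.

Answer: u(x, y) = - 4 e^{x}

Derivation:
Substitute the ansatz u = A e^{x} into the left-hand side.
Derivatives of the ansatz:
  u_x = A e^{x}
  u_yy = 0
Term by term:
  -2·u_x = - 2 A e^{x}
  2·u_yy = 0
So the left-hand side equals
  - 2 A e^{x}
This must equal f(x, y) = 8 e^{x} identically.
Matching coefficients of the independent functions:
  [e^{x}]:  - 2 A = 8
Solving: A = -4.
Check against the point condition:
  u(0, 0) = -4  ⟹  A = -4  ✓
Hence u(x, y) = - 4 e^{x}.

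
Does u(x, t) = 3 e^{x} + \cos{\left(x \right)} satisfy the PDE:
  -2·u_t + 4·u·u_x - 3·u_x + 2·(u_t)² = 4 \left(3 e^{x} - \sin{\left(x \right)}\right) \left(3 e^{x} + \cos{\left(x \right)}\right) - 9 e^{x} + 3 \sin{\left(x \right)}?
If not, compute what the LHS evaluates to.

Evaluate each term of the left-hand side for u = 3 e^{x} + \cos{\left(x \right)}.
Derivatives:
  u_t = 0
  u_x = 3 e^{x} - \sin{\left(x \right)}
Terms:
  -2·u_t = 0
  4·u·u_x = 4 \left(3 e^{x} - \sin{\left(x \right)}\right) \left(3 e^{x} + \cos{\left(x \right)}\right)
  -3·u_x = - 9 e^{x} + 3 \sin{\left(x \right)}
  2·(u_t)² = 0
Sum: LHS = 4 \left(3 e^{x} - \sin{\left(x \right)}\right) \left(3 e^{x} + \cos{\left(x \right)}\right) - 9 e^{x} + 3 \sin{\left(x \right)}
This is exactly the given right-hand side, so u is a solution.

Answer: Yes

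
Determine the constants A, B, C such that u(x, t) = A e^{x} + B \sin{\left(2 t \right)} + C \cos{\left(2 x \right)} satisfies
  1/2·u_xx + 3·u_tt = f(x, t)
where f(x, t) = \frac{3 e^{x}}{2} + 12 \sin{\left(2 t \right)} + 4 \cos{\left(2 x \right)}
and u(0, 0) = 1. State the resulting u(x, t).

Answer: u(x, t) = 3 e^{x} - \sin{\left(2 t \right)} - 2 \cos{\left(2 x \right)}

Derivation:
Substitute the ansatz u = A e^{x} + B \sin{\left(2 t \right)} + C \cos{\left(2 x \right)} into the left-hand side.
Derivatives of the ansatz:
  u_xx = A e^{x} - 4 C \cos{\left(2 x \right)}
  u_tt = - 4 B \sin{\left(2 t \right)}
Term by term:
  1/2·u_xx = \frac{A e^{x}}{2} - 2 C \cos{\left(2 x \right)}
  3·u_tt = - 12 B \sin{\left(2 t \right)}
So the left-hand side equals
  \frac{A e^{x}}{2} - 12 B \sin{\left(2 t \right)} - 2 C \cos{\left(2 x \right)}
This must equal f(x, t) = \frac{3 e^{x}}{2} + 12 \sin{\left(2 t \right)} + 4 \cos{\left(2 x \right)} identically.
Matching coefficients of the independent functions:
  [e^{x}]:  \frac{A}{2} = \frac{3}{2}
  [\sin{\left(2 t \right)}]:  - 12 B = 12
  [\cos{\left(2 x \right)}]:  - 2 C = 4
Solving: A = 3, B = -1, C = -2.
Check against the point condition:
  u(0, 0) = 1  ⟹  A + C = 1  ✓
Hence u(x, t) = 3 e^{x} - \sin{\left(2 t \right)} - 2 \cos{\left(2 x \right)}.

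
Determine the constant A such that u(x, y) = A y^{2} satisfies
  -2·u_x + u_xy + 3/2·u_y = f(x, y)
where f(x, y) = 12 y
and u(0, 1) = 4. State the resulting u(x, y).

Substitute the ansatz u = A y^{2} into the left-hand side.
Derivatives of the ansatz:
  u_x = 0
  u_xy = 0
  u_y = 2 A y
Term by term:
  -2·u_x = 0
  u_xy = 0
  3/2·u_y = 3 A y
So the left-hand side equals
  3 A y
This must equal f(x, y) = 12 y identically.
Matching coefficients of the independent functions:
  [y]:  3 A = 12
Solving: A = 4.
Check against the point condition:
  u(0, 1) = 4  ⟹  A = 4  ✓
Hence u(x, y) = 4 y^{2}.

Answer: u(x, y) = 4 y^{2}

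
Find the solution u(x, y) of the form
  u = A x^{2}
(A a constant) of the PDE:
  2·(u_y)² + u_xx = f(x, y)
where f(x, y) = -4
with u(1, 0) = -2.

Substitute the ansatz u = A x^{2} into the left-hand side.
Derivatives of the ansatz:
  u_y = 0
  u_xx = 2 A
Term by term:
  2·(u_y)² = 0
  u_xx = 2 A
So the left-hand side equals
  2 A
This must equal f(x, y) = -4 identically.
Matching coefficients of the independent functions:
  [constant term]:  2 A = -4
Solving: A = -2.
Check against the point condition:
  u(1, 0) = -2  ⟹  A = -2  ✓
Hence u(x, y) = - 2 x^{2}.

Answer: u(x, y) = - 2 x^{2}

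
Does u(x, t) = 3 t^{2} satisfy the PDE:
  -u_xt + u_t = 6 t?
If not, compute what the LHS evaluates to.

Evaluate each term of the left-hand side for u = 3 t^{2}.
Derivatives:
  u_xt = 0
  u_t = 6 t
Terms:
  -u_xt = 0
  u_t = 6 t
Sum: LHS = 6 t
This is exactly the given right-hand side, so u is a solution.

Answer: Yes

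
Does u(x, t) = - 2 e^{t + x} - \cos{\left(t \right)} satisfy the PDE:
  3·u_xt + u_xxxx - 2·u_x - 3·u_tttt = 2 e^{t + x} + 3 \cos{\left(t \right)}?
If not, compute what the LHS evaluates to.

Evaluate each term of the left-hand side for u = - 2 e^{t + x} - \cos{\left(t \right)}.
Derivatives:
  u_xt = - 2 e^{t} e^{x}
  u_xxxx = - 2 e^{t} e^{x}
  u_x = - 2 e^{t} e^{x}
  u_tttt = - 2 e^{t} e^{x} - \cos{\left(t \right)}
Terms:
  3·u_xt = - 6 e^{t + x}
  u_xxxx = - 2 e^{t + x}
  -2·u_x = 4 e^{t + x}
  -3·u_tttt = 6 e^{t + x} + 3 \cos{\left(t \right)}
Sum: LHS = 2 e^{t + x} + 3 \cos{\left(t \right)}
This is exactly the given right-hand side, so u is a solution.

Answer: Yes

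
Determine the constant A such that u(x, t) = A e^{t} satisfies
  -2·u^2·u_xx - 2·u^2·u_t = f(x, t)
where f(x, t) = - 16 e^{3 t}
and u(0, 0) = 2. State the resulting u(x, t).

Substitute the ansatz u = A e^{t} into the left-hand side.
Derivatives of the ansatz:
  u_xx = 0
  u_t = A e^{t}
Term by term:
  -2·u^2·u_xx = 0
  -2·u^2·u_t = - 2 A^{3} e^{3 t}
So the left-hand side equals
  - 2 A^{3} e^{3 t}
This must equal f(x, t) = - 16 e^{3 t} identically.
Matching coefficients of the independent functions:
  [e^{3 t}]:  - 2 A^{3} = -16
Solving: A = 2.
Check against the point condition:
  u(0, 0) = 2  ⟹  A = 2  ✓
Hence u(x, t) = 2 e^{t}.

Answer: u(x, t) = 2 e^{t}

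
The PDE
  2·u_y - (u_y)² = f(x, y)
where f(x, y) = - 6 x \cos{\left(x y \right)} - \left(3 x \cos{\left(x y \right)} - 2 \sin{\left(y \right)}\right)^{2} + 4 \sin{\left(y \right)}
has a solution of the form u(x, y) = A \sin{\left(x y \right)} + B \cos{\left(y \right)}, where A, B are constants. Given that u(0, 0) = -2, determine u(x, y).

Substitute the ansatz u = A \sin{\left(x y \right)} + B \cos{\left(y \right)} into the left-hand side.
Derivatives of the ansatz:
  u_y = A x \cos{\left(x y \right)} - B \sin{\left(y \right)}
Term by term:
  2·u_y = 2 A x \cos{\left(x y \right)} - 2 B \sin{\left(y \right)}
  -(u_y)² = - A^{2} x^{2} \cos^{2}{\left(x y \right)} + 2 A B x \sin{\left(y \right)} \cos{\left(x y \right)} - B^{2} \sin^{2}{\left(y \right)}
So the left-hand side equals
  - A^{2} x^{2} \cos^{2}{\left(x y \right)} + 2 A B x \sin{\left(y \right)} \cos{\left(x y \right)} + 2 A x \cos{\left(x y \right)} - B^{2} \sin^{2}{\left(y \right)} - 2 B \sin{\left(y \right)}
This must equal f(x, y) identically; expanded, f = - 9 x^{2} \cos^{2}{\left(x y \right)} + 12 x \sin{\left(y \right)} \cos{\left(x y \right)} - 6 x \cos{\left(x y \right)} - 4 \sin^{2}{\left(y \right)} + 4 \sin{\left(y \right)}.
Matching coefficients of the independent functions:
  [x \cos{\left(x y \right)}]:  2 A = -6
  [x^{2} \cos^{2}{\left(x y \right)}]:  - A^{2} = -9
  [x \sin{\left(y \right)} \cos{\left(x y \right)}]:  2 A B = 12
  [\sin{\left(y \right)}]:  - 2 B = 4
  [\sin^{2}{\left(y \right)}]:  - B^{2} = -4
Solving: A = -3, B = -2.
Check against the point condition:
  u(0, 0) = -2  ⟹  B = -2  ✓
Hence u(x, y) = - 3 \sin{\left(x y \right)} - 2 \cos{\left(y \right)}.

Answer: u(x, y) = - 3 \sin{\left(x y \right)} - 2 \cos{\left(y \right)}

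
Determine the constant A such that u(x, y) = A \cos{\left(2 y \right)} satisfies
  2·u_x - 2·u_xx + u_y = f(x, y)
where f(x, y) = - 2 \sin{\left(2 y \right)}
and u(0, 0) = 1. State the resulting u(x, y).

Substitute the ansatz u = A \cos{\left(2 y \right)} into the left-hand side.
Derivatives of the ansatz:
  u_x = 0
  u_xx = 0
  u_y = - 2 A \sin{\left(2 y \right)}
Term by term:
  2·u_x = 0
  -2·u_xx = 0
  u_y = - 2 A \sin{\left(2 y \right)}
So the left-hand side equals
  - 2 A \sin{\left(2 y \right)}
This must equal f(x, y) = - 2 \sin{\left(2 y \right)} identically.
Matching coefficients of the independent functions:
  [\sin{\left(2 y \right)}]:  - 2 A = -2
Solving: A = 1.
Check against the point condition:
  u(0, 0) = 1  ⟹  A = 1  ✓
Hence u(x, y) = \cos{\left(2 y \right)}.

Answer: u(x, y) = \cos{\left(2 y \right)}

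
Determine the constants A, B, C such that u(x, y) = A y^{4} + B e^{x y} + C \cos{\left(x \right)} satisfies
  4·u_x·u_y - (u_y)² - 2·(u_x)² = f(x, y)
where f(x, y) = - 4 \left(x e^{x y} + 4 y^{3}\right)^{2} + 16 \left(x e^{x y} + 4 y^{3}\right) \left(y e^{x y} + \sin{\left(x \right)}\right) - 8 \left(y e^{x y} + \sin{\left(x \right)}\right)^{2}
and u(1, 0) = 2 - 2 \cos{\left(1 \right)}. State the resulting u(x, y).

Substitute the ansatz u = A y^{4} + B e^{x y} + C \cos{\left(x \right)} into the left-hand side.
Derivatives of the ansatz:
  u_x = B y e^{x y} - C \sin{\left(x \right)}
  u_y = 4 A y^{3} + B x e^{x y}
Term by term:
  4·u_x·u_y = 16 A B y^{4} e^{x y} - 16 A C y^{3} \sin{\left(x \right)} + 4 B^{2} x y e^{2 x y} - 4 B C x e^{x y} \sin{\left(x \right)}
  -(u_y)² = - 16 A^{2} y^{6} - 8 A B x y^{3} e^{x y} - B^{2} x^{2} e^{2 x y}
  -2·(u_x)² = - 2 B^{2} y^{2} e^{2 x y} + 4 B C y e^{x y} \sin{\left(x \right)} - 2 C^{2} \sin^{2}{\left(x \right)}
So the left-hand side equals
  - 16 A^{2} y^{6} - 8 A B x y^{3} e^{x y} + 16 A B y^{4} e^{x y} - 16 A C y^{3} \sin{\left(x \right)} - B^{2} x^{2} e^{2 x y} + 4 B^{2} x y e^{2 x y} - 2 B^{2} y^{2} e^{2 x y} - 4 B C x e^{x y} \sin{\left(x \right)} + 4 B C y e^{x y} \sin{\left(x \right)} - 2 C^{2} \sin^{2}{\left(x \right)}
This must equal f(x, y) identically; expanded, f = - 4 x^{2} e^{2 x y} - 32 x y^{3} e^{x y} + 16 x y e^{2 x y} + 16 x e^{x y} \sin{\left(x \right)} - 64 y^{6} + 64 y^{4} e^{x y} + 64 y^{3} \sin{\left(x \right)} - 8 y^{2} e^{2 x y} - 16 y e^{x y} \sin{\left(x \right)} - 8 \sin^{2}{\left(x \right)}.
Matching coefficients of the independent functions:
  [y^{6}]:  - 16 A^{2} = -64
  [x^{2} e^{2 x y}]:  - B^{2} = -4
  [y^{2} e^{2 x y}]:  - 2 B^{2} = -8
  [y^{3} \sin{\left(x \right)}]:  - 16 A C = 64
  [y^{4} e^{x y}]:  16 A B = 64
  [x y e^{2 x y}]:  4 B^{2} = 16
  [x y^{3} e^{x y}]:  - 8 A B = -32
  [x e^{x y} \sin{\left(x \right)}]:  - 4 B C = 16
  [y e^{x y} \sin{\left(x \right)}]:  4 B C = -16
  [\sin^{2}{\left(x \right)}]:  - 2 C^{2} = -8
These equations allow (A, B, C) = (-2, -2, 2) or (2, 2, -2).
Impose the point condition(s):
  u(1, 0) = 2 - 2 \cos{\left(1 \right)}  ⟹  B + C \cos{\left(1 \right)} = 2 - 2 \cos{\left(1 \right)}
Only A = 2, B = 2, C = -2 satisfies everything.
Hence u(x, y) = 2 y^{4} + 2 e^{x y} - 2 \cos{\left(x \right)}.

Answer: u(x, y) = 2 y^{4} + 2 e^{x y} - 2 \cos{\left(x \right)}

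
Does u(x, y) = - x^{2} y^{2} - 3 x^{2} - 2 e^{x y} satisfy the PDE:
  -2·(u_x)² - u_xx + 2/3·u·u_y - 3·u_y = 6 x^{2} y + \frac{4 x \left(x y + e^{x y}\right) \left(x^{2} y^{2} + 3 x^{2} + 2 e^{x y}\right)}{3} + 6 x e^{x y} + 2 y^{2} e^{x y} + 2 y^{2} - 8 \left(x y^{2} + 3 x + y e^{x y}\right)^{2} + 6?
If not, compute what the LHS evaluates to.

Answer: Yes

Derivation:
Evaluate each term of the left-hand side for u = - x^{2} y^{2} - 3 x^{2} - 2 e^{x y}.
Derivatives:
  u_x = - 2 x y^{2} - 6 x - 2 y e^{x y}
  u_xx = - 2 y^{2} e^{x y} - 2 y^{2} - 6
  u_y = - 2 x^{2} y - 2 x e^{x y}
Terms:
  -2·(u_x)² = - 8 \left(x y^{2} + 3 x + y e^{x y}\right)^{2}
  -u_xx = 2 y^{2} e^{x y} + 2 y^{2} + 6
  2/3·u·u_y = \frac{4 x \left(x y + e^{x y}\right) \left(x^{2} y^{2} + 3 x^{2} + 2 e^{x y}\right)}{3}
  -3·u_y = 6 x \left(x y + e^{x y}\right)
Sum: LHS = 6 x^{2} y + \frac{4 x \left(x y + e^{x y}\right) \left(x^{2} y^{2} + 3 x^{2} + 2 e^{x y}\right)}{3} + 6 x e^{x y} + 2 y^{2} e^{x y} + 2 y^{2} - 8 \left(x y^{2} + 3 x + y e^{x y}\right)^{2} + 6
This is exactly the given right-hand side, so u is a solution.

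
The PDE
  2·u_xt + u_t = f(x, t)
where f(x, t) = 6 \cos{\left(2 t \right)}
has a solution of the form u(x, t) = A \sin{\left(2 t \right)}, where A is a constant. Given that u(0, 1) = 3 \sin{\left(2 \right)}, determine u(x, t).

Answer: u(x, t) = 3 \sin{\left(2 t \right)}

Derivation:
Substitute the ansatz u = A \sin{\left(2 t \right)} into the left-hand side.
Derivatives of the ansatz:
  u_xt = 0
  u_t = 2 A \cos{\left(2 t \right)}
Term by term:
  2·u_xt = 0
  u_t = 2 A \cos{\left(2 t \right)}
So the left-hand side equals
  2 A \cos{\left(2 t \right)}
This must equal f(x, t) = 6 \cos{\left(2 t \right)} identically.
Matching coefficients of the independent functions:
  [\cos{\left(2 t \right)}]:  2 A = 6
Solving: A = 3.
Check against the point condition:
  u(0, 1) = 3 \sin{\left(2 \right)}  ⟹  A \sin{\left(2 \right)} = 3 \sin{\left(2 \right)}  ✓
Hence u(x, t) = 3 \sin{\left(2 t \right)}.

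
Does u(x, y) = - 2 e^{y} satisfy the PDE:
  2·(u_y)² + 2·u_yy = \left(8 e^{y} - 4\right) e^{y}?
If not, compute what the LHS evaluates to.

Answer: Yes

Derivation:
Evaluate each term of the left-hand side for u = - 2 e^{y}.
Derivatives:
  u_y = - 2 e^{y}
  u_yy = - 2 e^{y}
Terms:
  2·(u_y)² = 8 e^{2 y}
  2·u_yy = - 4 e^{y}
Sum: LHS = \left(8 e^{y} - 4\right) e^{y}
This is exactly the given right-hand side, so u is a solution.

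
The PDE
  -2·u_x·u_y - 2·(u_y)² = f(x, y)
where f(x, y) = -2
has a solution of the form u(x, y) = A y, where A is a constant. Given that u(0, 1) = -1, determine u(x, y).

Substitute the ansatz u = A y into the left-hand side.
Derivatives of the ansatz:
  u_x = 0
  u_y = A
Term by term:
  -2·u_x·u_y = 0
  -2·(u_y)² = - 2 A^{2}
So the left-hand side equals
  - 2 A^{2}
This must equal f(x, y) = -2 identically.
Matching coefficients of the independent functions:
  [constant term]:  - 2 A^{2} = -2
These equations allow (A) = (-1) or (1).
Impose the point condition(s):
  u(0, 1) = -1  ⟹  A = -1
Only A = -1 satisfies everything.
Hence u(x, y) = - y.

Answer: u(x, y) = - y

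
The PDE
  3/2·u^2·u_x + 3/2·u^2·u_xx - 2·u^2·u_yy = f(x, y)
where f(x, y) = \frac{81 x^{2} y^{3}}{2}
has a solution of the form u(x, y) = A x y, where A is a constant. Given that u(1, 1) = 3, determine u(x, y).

Answer: u(x, y) = 3 x y

Derivation:
Substitute the ansatz u = A x y into the left-hand side.
Derivatives of the ansatz:
  u_x = A y
  u_xx = 0
  u_yy = 0
Term by term:
  3/2·u^2·u_x = \frac{3 A^{3} x^{2} y^{3}}{2}
  3/2·u^2·u_xx = 0
  -2·u^2·u_yy = 0
So the left-hand side equals
  \frac{3 A^{3} x^{2} y^{3}}{2}
This must equal f(x, y) = \frac{81 x^{2} y^{3}}{2} identically.
Matching coefficients of the independent functions:
  [x^{2} y^{3}]:  \frac{3 A^{3}}{2} = \frac{81}{2}
Solving: A = 3.
Check against the point condition:
  u(1, 1) = 3  ⟹  A = 3  ✓
Hence u(x, y) = 3 x y.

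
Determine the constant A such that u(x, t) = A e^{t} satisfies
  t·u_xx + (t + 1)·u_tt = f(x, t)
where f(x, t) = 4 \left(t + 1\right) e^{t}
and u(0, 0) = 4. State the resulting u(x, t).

Substitute the ansatz u = A e^{t} into the left-hand side.
Derivatives of the ansatz:
  u_xx = 0
  u_tt = A e^{t}
Term by term:
  t·u_xx = 0
  (t + 1)·u_tt = A t e^{t} + A e^{t}
So the left-hand side equals
  A t e^{t} + A e^{t}
This must equal f(x, t) identically; expanded, f = 4 t e^{t} + 4 e^{t}.
Matching coefficients of the independent functions:
  [t e^{t}, e^{t}]:  A = 4
Solving: A = 4.
Check against the point condition:
  u(0, 0) = 4  ⟹  A = 4  ✓
Hence u(x, t) = 4 e^{t}.

Answer: u(x, t) = 4 e^{t}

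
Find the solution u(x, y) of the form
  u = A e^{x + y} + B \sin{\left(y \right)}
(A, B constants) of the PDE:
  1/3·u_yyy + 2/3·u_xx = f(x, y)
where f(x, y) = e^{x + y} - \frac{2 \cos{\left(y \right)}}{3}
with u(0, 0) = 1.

Substitute the ansatz u = A e^{x + y} + B \sin{\left(y \right)} into the left-hand side.
Derivatives of the ansatz:
  u_yyy = A e^{x} e^{y} - B \cos{\left(y \right)}
  u_xx = A e^{x} e^{y}
Term by term:
  1/3·u_yyy = \frac{A e^{x} e^{y}}{3} - \frac{B \cos{\left(y \right)}}{3}
  2/3·u_xx = \frac{2 A e^{x} e^{y}}{3}
So the left-hand side equals
  A e^{x} e^{y} - \frac{B \cos{\left(y \right)}}{3}
This must equal f(x, y) identically; expanded, f = e^{x} e^{y} - \frac{2 \cos{\left(y \right)}}{3}.
Matching coefficients of the independent functions:
  [e^{x} e^{y}]:  A = 1
  [\cos{\left(y \right)}]:  - \frac{B}{3} = - \frac{2}{3}
Solving: A = 1, B = 2.
Check against the point condition:
  u(0, 0) = 1  ⟹  A = 1  ✓
Hence u(x, y) = e^{x + y} + 2 \sin{\left(y \right)}.

Answer: u(x, y) = e^{x + y} + 2 \sin{\left(y \right)}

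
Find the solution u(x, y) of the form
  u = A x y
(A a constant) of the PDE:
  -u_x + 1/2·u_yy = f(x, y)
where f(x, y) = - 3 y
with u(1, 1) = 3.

Substitute the ansatz u = A x y into the left-hand side.
Derivatives of the ansatz:
  u_x = A y
  u_yy = 0
Term by term:
  -u_x = - A y
  1/2·u_yy = 0
So the left-hand side equals
  - A y
This must equal f(x, y) = - 3 y identically.
Matching coefficients of the independent functions:
  [y]:  - A = -3
Solving: A = 3.
Check against the point condition:
  u(1, 1) = 3  ⟹  A = 3  ✓
Hence u(x, y) = 3 x y.

Answer: u(x, y) = 3 x y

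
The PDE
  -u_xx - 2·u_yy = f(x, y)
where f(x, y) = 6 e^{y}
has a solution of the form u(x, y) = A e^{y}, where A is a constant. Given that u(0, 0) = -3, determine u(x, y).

Answer: u(x, y) = - 3 e^{y}

Derivation:
Substitute the ansatz u = A e^{y} into the left-hand side.
Derivatives of the ansatz:
  u_xx = 0
  u_yy = A e^{y}
Term by term:
  -u_xx = 0
  -2·u_yy = - 2 A e^{y}
So the left-hand side equals
  - 2 A e^{y}
This must equal f(x, y) = 6 e^{y} identically.
Matching coefficients of the independent functions:
  [e^{y}]:  - 2 A = 6
Solving: A = -3.
Check against the point condition:
  u(0, 0) = -3  ⟹  A = -3  ✓
Hence u(x, y) = - 3 e^{y}.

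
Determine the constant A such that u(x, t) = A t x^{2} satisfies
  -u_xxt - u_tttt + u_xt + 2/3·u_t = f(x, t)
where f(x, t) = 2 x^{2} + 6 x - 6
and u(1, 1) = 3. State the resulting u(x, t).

Substitute the ansatz u = A t x^{2} into the left-hand side.
Derivatives of the ansatz:
  u_xxt = 2 A
  u_tttt = 0
  u_xt = 2 A x
  u_t = A x^{2}
Term by term:
  -u_xxt = - 2 A
  -u_tttt = 0
  u_xt = 2 A x
  2/3·u_t = \frac{2 A x^{2}}{3}
So the left-hand side equals
  \frac{2 A x^{2}}{3} + 2 A x - 2 A
This must equal f(x, t) = 2 x^{2} + 6 x - 6 identically.
Matching coefficients of the independent functions:
  [constant term]:  - 2 A = -6
  [x]:  2 A = 6
  [x^{2}]:  \frac{2 A}{3} = 2
Solving: A = 3.
Check against the point condition:
  u(1, 1) = 3  ⟹  A = 3  ✓
Hence u(x, t) = 3 t x^{2}.

Answer: u(x, t) = 3 t x^{2}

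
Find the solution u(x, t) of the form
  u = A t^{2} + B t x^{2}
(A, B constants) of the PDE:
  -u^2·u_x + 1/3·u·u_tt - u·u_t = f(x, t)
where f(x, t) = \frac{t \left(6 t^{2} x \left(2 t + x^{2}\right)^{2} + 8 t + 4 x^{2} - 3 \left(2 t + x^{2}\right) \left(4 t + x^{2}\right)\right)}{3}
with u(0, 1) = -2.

Substitute the ansatz u = A t^{2} + B t x^{2} into the left-hand side.
Derivatives of the ansatz:
  u_x = 2 B t x
  u_tt = 2 A
  u_t = 2 A t + B x^{2}
Term by term:
  -u^2·u_x = - 2 A^{2} B t^{5} x - 4 A B^{2} t^{4} x^{3} - 2 B^{3} t^{3} x^{5}
  1/3·u·u_tt = \frac{2 A^{2} t^{2}}{3} + \frac{2 A B t x^{2}}{3}
  -u·u_t = - 2 A^{2} t^{3} - 3 A B t^{2} x^{2} - B^{2} t x^{4}
So the left-hand side equals
  - 2 A^{2} B t^{5} x - 2 A^{2} t^{3} + \frac{2 A^{2} t^{2}}{3} - 4 A B^{2} t^{4} x^{3} - 3 A B t^{2} x^{2} + \frac{2 A B t x^{2}}{3} - 2 B^{3} t^{3} x^{5} - B^{2} t x^{4}
This must equal f(x, t) identically; expanded, f = 8 t^{5} x + 8 t^{4} x^{3} + 2 t^{3} x^{5} - 8 t^{3} - 6 t^{2} x^{2} + \frac{8 t^{2}}{3} - t x^{4} + \frac{4 t x^{2}}{3}.
Matching coefficients of the independent functions:
  [t^{2}]:  \frac{2 A^{2}}{3} = \frac{8}{3}
  [t^{3}]:  - 2 A^{2} = -8
  [t x^{2}]:  \frac{2 A B}{3} = \frac{4}{3}
  [t x^{4}]:  - B^{2} = -1
  [t^{2} x^{2}]:  - 3 A B = -6
  [t^{3} x^{5}]:  - 2 B^{3} = 2
  [t^{4} x^{3}]:  - 4 A B^{2} = 8
  [t^{5} x]:  - 2 A^{2} B = 8
Solving: A = -2, B = -1.
Check against the point condition:
  u(0, 1) = -2  ⟹  A = -2  ✓
Hence u(x, t) = - 2 t^{2} - t x^{2}.

Answer: u(x, t) = - 2 t^{2} - t x^{2}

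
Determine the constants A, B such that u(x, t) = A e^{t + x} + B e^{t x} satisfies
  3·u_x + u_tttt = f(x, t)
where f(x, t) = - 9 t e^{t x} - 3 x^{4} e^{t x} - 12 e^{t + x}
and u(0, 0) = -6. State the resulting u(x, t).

Substitute the ansatz u = A e^{t + x} + B e^{t x} into the left-hand side.
Derivatives of the ansatz:
  u_x = A e^{t} e^{x} + B t e^{t x}
  u_tttt = A e^{t} e^{x} + B x^{4} e^{t x}
Term by term:
  3·u_x = 3 A e^{t} e^{x} + 3 B t e^{t x}
  u_tttt = A e^{t} e^{x} + B x^{4} e^{t x}
So the left-hand side equals
  4 A e^{t} e^{x} + 3 B t e^{t x} + B x^{4} e^{t x}
This must equal f(x, t) identically; expanded, f = - 9 t e^{t x} - 3 x^{4} e^{t x} - 12 e^{t} e^{x}.
Matching coefficients of the independent functions:
  [t e^{t x}]:  3 B = -9
  [x^{4} e^{t x}]:  B = -3
  [e^{t} e^{x}]:  4 A = -12
Solving: A = -3, B = -3.
Check against the point condition:
  u(0, 0) = -6  ⟹  A + B = -6  ✓
Hence u(x, t) = - 3 e^{t x} - 3 e^{t + x}.

Answer: u(x, t) = - 3 e^{t x} - 3 e^{t + x}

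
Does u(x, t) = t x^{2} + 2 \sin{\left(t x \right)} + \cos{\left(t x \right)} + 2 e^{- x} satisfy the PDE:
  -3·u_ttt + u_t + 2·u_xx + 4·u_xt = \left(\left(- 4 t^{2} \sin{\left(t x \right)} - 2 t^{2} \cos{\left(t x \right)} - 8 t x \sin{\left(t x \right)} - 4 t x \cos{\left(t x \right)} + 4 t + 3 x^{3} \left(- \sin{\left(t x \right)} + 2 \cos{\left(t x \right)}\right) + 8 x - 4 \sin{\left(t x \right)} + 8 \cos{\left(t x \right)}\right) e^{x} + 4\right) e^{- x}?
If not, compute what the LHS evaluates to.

Evaluate each term of the left-hand side for u = t x^{2} + 2 \sin{\left(t x \right)} + \cos{\left(t x \right)} + 2 e^{- x}.
Derivatives:
  u_ttt = x^{3} \sin{\left(t x \right)} - 2 x^{3} \cos{\left(t x \right)}
  u_t = x^{2} - x \sin{\left(t x \right)} + 2 x \cos{\left(t x \right)}
  u_xx = - 2 t^{2} \sin{\left(t x \right)} - t^{2} \cos{\left(t x \right)} + 2 t + 2 e^{- x}
  u_xt = - 2 t x \sin{\left(t x \right)} - t x \cos{\left(t x \right)} + 2 x - \sin{\left(t x \right)} + 2 \cos{\left(t x \right)}
Terms:
  -3·u_ttt = 3 x^{3} \left(- \sin{\left(t x \right)} + 2 \cos{\left(t x \right)}\right)
  u_t = x \left(x - \sin{\left(t x \right)} + 2 \cos{\left(t x \right)}\right)
  2·u_xx = 2 \left(t \left(- 2 t \sin{\left(t x \right)} - t \cos{\left(t x \right)} + 2\right) e^{x} + 2\right) e^{- x}
  4·u_xt = - 8 t x \sin{\left(t x \right)} - 4 t x \cos{\left(t x \right)} + 8 x - 4 \sin{\left(t x \right)} + 8 \cos{\left(t x \right)}
Sum: LHS = \left(\left(- 4 t^{2} \sin{\left(t x \right)} - 2 t^{2} \cos{\left(t x \right)} - 8 t x \sin{\left(t x \right)} - 4 t x \cos{\left(t x \right)} + 4 t + 3 x^{3} \left(- \sin{\left(t x \right)} + 2 \cos{\left(t x \right)}\right) + x^{2} - x \sin{\left(t x \right)} + 2 x \cos{\left(t x \right)} + 8 x - 4 \sin{\left(t x \right)} + 8 \cos{\left(t x \right)}\right) e^{x} + 4\right) e^{- x}
Given right-hand side: \left(\left(- 4 t^{2} \sin{\left(t x \right)} - 2 t^{2} \cos{\left(t x \right)} - 8 t x \sin{\left(t x \right)} - 4 t x \cos{\left(t x \right)} + 4 t + 3 x^{3} \left(- \sin{\left(t x \right)} + 2 \cos{\left(t x \right)}\right) + 8 x - 4 \sin{\left(t x \right)} + 8 \cos{\left(t x \right)}\right) e^{x} + 4\right) e^{- x}. Difference LHS − RHS = x \left(x - \sin{\left(t x \right)} + 2 \cos{\left(t x \right)}\right) ≠ 0, so u is not a solution.

Answer: No, the LHS evaluates to \left(\left(- 4 t^{2} \sin{\left(t x \right)} - 2 t^{2} \cos{\left(t x \right)} - 8 t x \sin{\left(t x \right)} - 4 t x \cos{\left(t x \right)} + 4 t + 3 x^{3} \left(- \sin{\left(t x \right)} + 2 \cos{\left(t x \right)}\right) + x^{2} - x \sin{\left(t x \right)} + 2 x \cos{\left(t x \right)} + 8 x - 4 \sin{\left(t x \right)} + 8 \cos{\left(t x \right)}\right) e^{x} + 4\right) e^{- x}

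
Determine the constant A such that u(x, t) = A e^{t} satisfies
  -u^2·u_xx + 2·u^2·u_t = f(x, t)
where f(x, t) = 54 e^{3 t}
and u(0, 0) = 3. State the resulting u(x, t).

Substitute the ansatz u = A e^{t} into the left-hand side.
Derivatives of the ansatz:
  u_xx = 0
  u_t = A e^{t}
Term by term:
  -u^2·u_xx = 0
  2·u^2·u_t = 2 A^{3} e^{3 t}
So the left-hand side equals
  2 A^{3} e^{3 t}
This must equal f(x, t) = 54 e^{3 t} identically.
Matching coefficients of the independent functions:
  [e^{3 t}]:  2 A^{3} = 54
Solving: A = 3.
Check against the point condition:
  u(0, 0) = 3  ⟹  A = 3  ✓
Hence u(x, t) = 3 e^{t}.

Answer: u(x, t) = 3 e^{t}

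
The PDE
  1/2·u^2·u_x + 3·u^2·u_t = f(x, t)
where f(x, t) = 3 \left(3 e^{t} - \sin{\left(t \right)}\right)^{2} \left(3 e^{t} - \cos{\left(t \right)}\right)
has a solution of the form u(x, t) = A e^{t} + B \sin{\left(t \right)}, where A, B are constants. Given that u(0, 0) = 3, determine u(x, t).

Answer: u(x, t) = 3 e^{t} - \sin{\left(t \right)}

Derivation:
Substitute the ansatz u = A e^{t} + B \sin{\left(t \right)} into the left-hand side.
Derivatives of the ansatz:
  u_x = 0
  u_t = A e^{t} + B \cos{\left(t \right)}
Term by term:
  1/2·u^2·u_x = 0
  3·u^2·u_t = 3 A^{3} e^{3 t} + 6 A^{2} B e^{2 t} \sin{\left(t \right)} + 3 A^{2} B e^{2 t} \cos{\left(t \right)} + 3 A B^{2} e^{t} \sin^{2}{\left(t \right)} + 6 A B^{2} e^{t} \sin{\left(t \right)} \cos{\left(t \right)} + 3 B^{3} \sin^{2}{\left(t \right)} \cos{\left(t \right)}
So the left-hand side equals
  3 A^{3} e^{3 t} + 6 A^{2} B e^{2 t} \sin{\left(t \right)} + 3 A^{2} B e^{2 t} \cos{\left(t \right)} + 3 A B^{2} e^{t} \sin^{2}{\left(t \right)} + 6 A B^{2} e^{t} \sin{\left(t \right)} \cos{\left(t \right)} + 3 B^{3} \sin^{2}{\left(t \right)} \cos{\left(t \right)}
This must equal f(x, t) identically; expanded, f = 81 e^{3 t} - 54 e^{2 t} \sin{\left(t \right)} - 27 e^{2 t} \cos{\left(t \right)} + 9 e^{t} \sin^{2}{\left(t \right)} + 18 e^{t} \sin{\left(t \right)} \cos{\left(t \right)} - 3 \sin^{2}{\left(t \right)} \cos{\left(t \right)}.
Matching coefficients of the independent functions:
  [e^{t} \sin^{2}{\left(t \right)}]:  3 A B^{2} = 9
  [e^{2 t} \sin{\left(t \right)}]:  6 A^{2} B = -54
  [e^{2 t} \cos{\left(t \right)}]:  3 A^{2} B = -27
  [\sin^{2}{\left(t \right)} \cos{\left(t \right)}]:  3 B^{3} = -3
  [e^{t} \sin{\left(t \right)} \cos{\left(t \right)}]:  6 A B^{2} = 18
  [e^{3 t}]:  3 A^{3} = 81
Solving: A = 3, B = -1.
Check against the point condition:
  u(0, 0) = 3  ⟹  A = 3  ✓
Hence u(x, t) = 3 e^{t} - \sin{\left(t \right)}.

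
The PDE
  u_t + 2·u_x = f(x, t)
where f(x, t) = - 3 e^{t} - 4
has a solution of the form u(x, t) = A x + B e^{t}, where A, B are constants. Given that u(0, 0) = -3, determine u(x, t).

Answer: u(x, t) = - 2 x - 3 e^{t}

Derivation:
Substitute the ansatz u = A x + B e^{t} into the left-hand side.
Derivatives of the ansatz:
  u_t = B e^{t}
  u_x = A
Term by term:
  u_t = B e^{t}
  2·u_x = 2 A
So the left-hand side equals
  2 A + B e^{t}
This must equal f(x, t) = - 3 e^{t} - 4 identically.
Matching coefficients of the independent functions:
  [constant term]:  2 A = -4
  [e^{t}]:  B = -3
Solving: A = -2, B = -3.
Check against the point condition:
  u(0, 0) = -3  ⟹  B = -3  ✓
Hence u(x, t) = - 2 x - 3 e^{t}.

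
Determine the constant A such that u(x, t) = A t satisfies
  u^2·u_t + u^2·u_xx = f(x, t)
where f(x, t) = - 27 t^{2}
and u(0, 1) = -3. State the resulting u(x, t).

Substitute the ansatz u = A t into the left-hand side.
Derivatives of the ansatz:
  u_t = A
  u_xx = 0
Term by term:
  u^2·u_t = A^{3} t^{2}
  u^2·u_xx = 0
So the left-hand side equals
  A^{3} t^{2}
This must equal f(x, t) = - 27 t^{2} identically.
Matching coefficients of the independent functions:
  [t^{2}]:  A^{3} = -27
Solving: A = -3.
Check against the point condition:
  u(0, 1) = -3  ⟹  A = -3  ✓
Hence u(x, t) = - 3 t.

Answer: u(x, t) = - 3 t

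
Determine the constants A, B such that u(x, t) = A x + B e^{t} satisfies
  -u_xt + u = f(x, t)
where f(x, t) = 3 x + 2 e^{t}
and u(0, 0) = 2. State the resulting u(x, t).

Substitute the ansatz u = A x + B e^{t} into the left-hand side.
Derivatives of the ansatz:
  u_xt = 0
Term by term:
  -u_xt = 0
  u = A x + B e^{t}
So the left-hand side equals
  A x + B e^{t}
This must equal f(x, t) = 3 x + 2 e^{t} identically.
Matching coefficients of the independent functions:
  [x]:  A = 3
  [e^{t}]:  B = 2
Solving: A = 3, B = 2.
Check against the point condition:
  u(0, 0) = 2  ⟹  B = 2  ✓
Hence u(x, t) = 3 x + 2 e^{t}.

Answer: u(x, t) = 3 x + 2 e^{t}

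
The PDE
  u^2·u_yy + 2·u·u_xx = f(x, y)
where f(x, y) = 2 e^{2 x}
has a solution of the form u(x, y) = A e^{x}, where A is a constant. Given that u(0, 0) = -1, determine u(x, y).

Substitute the ansatz u = A e^{x} into the left-hand side.
Derivatives of the ansatz:
  u_yy = 0
  u_xx = A e^{x}
Term by term:
  u^2·u_yy = 0
  2·u·u_xx = 2 A^{2} e^{2 x}
So the left-hand side equals
  2 A^{2} e^{2 x}
This must equal f(x, y) = 2 e^{2 x} identically.
Matching coefficients of the independent functions:
  [e^{2 x}]:  2 A^{2} = 2
These equations allow (A) = (-1) or (1).
Impose the point condition(s):
  u(0, 0) = -1  ⟹  A = -1
Only A = -1 satisfies everything.
Hence u(x, y) = - e^{x}.

Answer: u(x, y) = - e^{x}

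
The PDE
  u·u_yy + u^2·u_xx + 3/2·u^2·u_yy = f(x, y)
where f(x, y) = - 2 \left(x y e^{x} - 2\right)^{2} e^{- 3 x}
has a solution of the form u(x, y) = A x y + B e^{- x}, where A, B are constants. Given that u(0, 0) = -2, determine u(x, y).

Substitute the ansatz u = A x y + B e^{- x} into the left-hand side.
Derivatives of the ansatz:
  u_yy = 0
  u_xx = B e^{- x}
Term by term:
  u·u_yy = 0
  u^2·u_xx = A^{2} B x^{2} y^{2} e^{- x} + 2 A B^{2} x y e^{- 2 x} + B^{3} e^{- 3 x}
  3/2·u^2·u_yy = 0
So the left-hand side equals
  A^{2} B x^{2} y^{2} e^{- x} + 2 A B^{2} x y e^{- 2 x} + B^{3} e^{- 3 x}
This must equal f(x, y) identically; expanded, f = - 2 x^{2} y^{2} e^{- x} + 8 x y e^{- 2 x} - 8 e^{- 3 x}.
Matching coefficients of the independent functions:
  [x y e^{- 2 x}]:  2 A B^{2} = 8
  [x^{2} y^{2} e^{- x}]:  A^{2} B = -2
  [e^{- 3 x}]:  B^{3} = -8
Solving: A = 1, B = -2.
Check against the point condition:
  u(0, 0) = -2  ⟹  B = -2  ✓
Hence u(x, y) = x y - 2 e^{- x}.

Answer: u(x, y) = x y - 2 e^{- x}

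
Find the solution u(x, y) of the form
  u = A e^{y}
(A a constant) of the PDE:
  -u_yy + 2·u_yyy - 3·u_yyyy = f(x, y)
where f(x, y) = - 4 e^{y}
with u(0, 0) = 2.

Substitute the ansatz u = A e^{y} into the left-hand side.
Derivatives of the ansatz:
  u_yy = A e^{y}
  u_yyy = A e^{y}
  u_yyyy = A e^{y}
Term by term:
  -u_yy = - A e^{y}
  2·u_yyy = 2 A e^{y}
  -3·u_yyyy = - 3 A e^{y}
So the left-hand side equals
  - 2 A e^{y}
This must equal f(x, y) = - 4 e^{y} identically.
Matching coefficients of the independent functions:
  [e^{y}]:  - 2 A = -4
Solving: A = 2.
Check against the point condition:
  u(0, 0) = 2  ⟹  A = 2  ✓
Hence u(x, y) = 2 e^{y}.

Answer: u(x, y) = 2 e^{y}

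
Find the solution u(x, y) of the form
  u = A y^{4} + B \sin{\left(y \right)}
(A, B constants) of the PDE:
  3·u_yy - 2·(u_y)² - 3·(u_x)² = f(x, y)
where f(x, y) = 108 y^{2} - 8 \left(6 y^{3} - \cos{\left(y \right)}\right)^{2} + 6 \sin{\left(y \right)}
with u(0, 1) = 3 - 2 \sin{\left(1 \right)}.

Answer: u(x, y) = 3 y^{4} - 2 \sin{\left(y \right)}

Derivation:
Substitute the ansatz u = A y^{4} + B \sin{\left(y \right)} into the left-hand side.
Derivatives of the ansatz:
  u_yy = 12 A y^{2} - B \sin{\left(y \right)}
  u_y = 4 A y^{3} + B \cos{\left(y \right)}
  u_x = 0
Term by term:
  3·u_yy = 36 A y^{2} - 3 B \sin{\left(y \right)}
  -2·(u_y)² = - 32 A^{2} y^{6} - 16 A B y^{3} \cos{\left(y \right)} - 2 B^{2} \cos^{2}{\left(y \right)}
  -3·(u_x)² = 0
So the left-hand side equals
  - 32 A^{2} y^{6} - 16 A B y^{3} \cos{\left(y \right)} + 36 A y^{2} - 2 B^{2} \cos^{2}{\left(y \right)} - 3 B \sin{\left(y \right)}
This must equal f(x, y) identically; expanded, f = - 288 y^{6} + 96 y^{3} \cos{\left(y \right)} + 108 y^{2} + 6 \sin{\left(y \right)} - 8 \cos^{2}{\left(y \right)}.
Matching coefficients of the independent functions:
  [y^{2}]:  36 A = 108
  [y^{6}]:  - 32 A^{2} = -288
  [y^{3} \cos{\left(y \right)}]:  - 16 A B = 96
  [\sin{\left(y \right)}]:  - 3 B = 6
  [\cos^{2}{\left(y \right)}]:  - 2 B^{2} = -8
Solving: A = 3, B = -2.
Check against the point condition:
  u(0, 1) = 3 - 2 \sin{\left(1 \right)}  ⟹  A + B \sin{\left(1 \right)} = 3 - 2 \sin{\left(1 \right)}  ✓
Hence u(x, y) = 3 y^{4} - 2 \sin{\left(y \right)}.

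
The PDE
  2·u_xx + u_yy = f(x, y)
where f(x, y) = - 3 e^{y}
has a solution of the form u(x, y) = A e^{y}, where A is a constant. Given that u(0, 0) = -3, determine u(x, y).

Substitute the ansatz u = A e^{y} into the left-hand side.
Derivatives of the ansatz:
  u_xx = 0
  u_yy = A e^{y}
Term by term:
  2·u_xx = 0
  u_yy = A e^{y}
So the left-hand side equals
  A e^{y}
This must equal f(x, y) = - 3 e^{y} identically.
Matching coefficients of the independent functions:
  [e^{y}]:  A = -3
Solving: A = -3.
Check against the point condition:
  u(0, 0) = -3  ⟹  A = -3  ✓
Hence u(x, y) = - 3 e^{y}.

Answer: u(x, y) = - 3 e^{y}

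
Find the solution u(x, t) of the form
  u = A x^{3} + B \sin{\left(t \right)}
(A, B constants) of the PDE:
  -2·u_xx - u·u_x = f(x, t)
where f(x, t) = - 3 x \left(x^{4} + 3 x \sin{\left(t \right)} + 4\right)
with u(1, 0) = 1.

Substitute the ansatz u = A x^{3} + B \sin{\left(t \right)} into the left-hand side.
Derivatives of the ansatz:
  u_xx = 6 A x
  u_x = 3 A x^{2}
Term by term:
  -2·u_xx = - 12 A x
  -u·u_x = - 3 A^{2} x^{5} - 3 A B x^{2} \sin{\left(t \right)}
So the left-hand side equals
  - 3 A^{2} x^{5} - 3 A B x^{2} \sin{\left(t \right)} - 12 A x
This must equal f(x, t) identically; expanded, f = - 3 x^{5} - 9 x^{2} \sin{\left(t \right)} - 12 x.
Matching coefficients of the independent functions:
  [x]:  - 12 A = -12
  [x^{5}]:  - 3 A^{2} = -3
  [x^{2} \sin{\left(t \right)}]:  - 3 A B = -9
Solving: A = 1, B = 3.
Check against the point condition:
  u(1, 0) = 1  ⟹  A = 1  ✓
Hence u(x, t) = x^{3} + 3 \sin{\left(t \right)}.

Answer: u(x, t) = x^{3} + 3 \sin{\left(t \right)}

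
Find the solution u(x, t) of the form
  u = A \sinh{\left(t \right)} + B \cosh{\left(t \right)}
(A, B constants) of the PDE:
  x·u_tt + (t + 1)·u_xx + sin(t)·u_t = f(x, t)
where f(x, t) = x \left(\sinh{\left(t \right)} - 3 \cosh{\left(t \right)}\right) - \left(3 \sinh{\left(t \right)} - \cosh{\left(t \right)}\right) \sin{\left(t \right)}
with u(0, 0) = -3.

Substitute the ansatz u = A \sinh{\left(t \right)} + B \cosh{\left(t \right)} into the left-hand side.
Derivatives of the ansatz:
  u_tt = A \sinh{\left(t \right)} + B \cosh{\left(t \right)}
  u_xx = 0
  u_t = A \cosh{\left(t \right)} + B \sinh{\left(t \right)}
Term by term:
  x·u_tt = A x \sinh{\left(t \right)} + B x \cosh{\left(t \right)}
  (t + 1)·u_xx = 0
  sin(t)·u_t = A \sin{\left(t \right)} \cosh{\left(t \right)} + B \sin{\left(t \right)} \sinh{\left(t \right)}
So the left-hand side equals
  A x \sinh{\left(t \right)} + A \sin{\left(t \right)} \cosh{\left(t \right)} + B x \cosh{\left(t \right)} + B \sin{\left(t \right)} \sinh{\left(t \right)}
This must equal f(x, t) identically; expanded, f = x \sinh{\left(t \right)} - 3 x \cosh{\left(t \right)} - 3 \sin{\left(t \right)} \sinh{\left(t \right)} + \sin{\left(t \right)} \cosh{\left(t \right)}.
Matching coefficients of the independent functions:
  [x \sinh{\left(t \right)}, \sin{\left(t \right)} \cosh{\left(t \right)}]:  A = 1
  [x \cosh{\left(t \right)}, \sin{\left(t \right)} \sinh{\left(t \right)}]:  B = -3
Solving: A = 1, B = -3.
Check against the point condition:
  u(0, 0) = -3  ⟹  B = -3  ✓
Hence u(x, t) = \sinh{\left(t \right)} - 3 \cosh{\left(t \right)}.

Answer: u(x, t) = \sinh{\left(t \right)} - 3 \cosh{\left(t \right)}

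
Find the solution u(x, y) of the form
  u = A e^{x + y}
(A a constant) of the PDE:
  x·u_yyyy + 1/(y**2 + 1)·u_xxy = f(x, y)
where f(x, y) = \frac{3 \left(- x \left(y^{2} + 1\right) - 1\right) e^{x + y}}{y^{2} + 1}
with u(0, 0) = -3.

Substitute the ansatz u = A e^{x + y} into the left-hand side.
Derivatives of the ansatz:
  u_yyyy = A e^{x} e^{y}
  u_xxy = A e^{x} e^{y}
Term by term:
  x·u_yyyy = A x e^{x} e^{y}
  1/(y**2 + 1)·u_xxy = \frac{A e^{x} e^{y}}{y^{2} + 1}
So the left-hand side equals
  A x e^{x} e^{y} + \frac{A e^{x} e^{y}}{y^{2} + 1}
This must equal f(x, y) identically; expanded, f = - 3 x e^{x} e^{y} - \frac{3 e^{x} e^{y}}{y^{2} + 1}.
Matching coefficients of the independent functions:
  [x e^{x} e^{y}, \frac{e^{x} e^{y}}{y^{2} + 1}]:  A = -3
Solving: A = -3.
Check against the point condition:
  u(0, 0) = -3  ⟹  A = -3  ✓
Hence u(x, y) = - 3 e^{x + y}.

Answer: u(x, y) = - 3 e^{x + y}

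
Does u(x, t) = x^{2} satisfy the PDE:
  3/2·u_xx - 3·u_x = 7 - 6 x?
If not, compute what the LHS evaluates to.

Evaluate each term of the left-hand side for u = x^{2}.
Derivatives:
  u_xx = 2
  u_x = 2 x
Terms:
  3/2·u_xx = 3
  -3·u_x = - 6 x
Sum: LHS = 3 - 6 x
Given right-hand side: 7 - 6 x. Difference LHS − RHS = -4 ≠ 0, so u is not a solution.

Answer: No, the LHS evaluates to 3 - 6 x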